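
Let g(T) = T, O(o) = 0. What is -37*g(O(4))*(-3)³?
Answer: 0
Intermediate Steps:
-37*g(O(4))*(-3)³ = -37*0*(-3)³ = 0*(-27) = 0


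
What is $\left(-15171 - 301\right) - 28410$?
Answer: $-43882$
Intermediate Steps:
$\left(-15171 - 301\right) - 28410 = -15472 - 28410 = -43882$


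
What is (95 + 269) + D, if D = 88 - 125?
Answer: 327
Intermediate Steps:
D = -37
(95 + 269) + D = (95 + 269) - 37 = 364 - 37 = 327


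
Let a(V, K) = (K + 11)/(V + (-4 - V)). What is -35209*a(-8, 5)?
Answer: 140836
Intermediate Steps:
a(V, K) = -11/4 - K/4 (a(V, K) = (11 + K)/(-4) = (11 + K)*(-¼) = -11/4 - K/4)
-35209*a(-8, 5) = -35209*(-11/4 - ¼*5) = -35209*(-11/4 - 5/4) = -35209*(-4) = 140836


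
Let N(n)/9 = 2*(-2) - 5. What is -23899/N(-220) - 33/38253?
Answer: 304735258/1032831 ≈ 295.05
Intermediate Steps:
N(n) = -81 (N(n) = 9*(2*(-2) - 5) = 9*(-4 - 5) = 9*(-9) = -81)
-23899/N(-220) - 33/38253 = -23899/(-81) - 33/38253 = -23899*(-1/81) - 33*1/38253 = 23899/81 - 11/12751 = 304735258/1032831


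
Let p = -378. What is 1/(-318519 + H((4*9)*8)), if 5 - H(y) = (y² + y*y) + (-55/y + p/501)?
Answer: -48096/23297753119 ≈ -2.0644e-6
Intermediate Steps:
H(y) = 961/167 - 2*y² + 55/y (H(y) = 5 - ((y² + y*y) + (-55/y - 378/501)) = 5 - ((y² + y²) + (-55/y - 378*1/501)) = 5 - (2*y² + (-55/y - 126/167)) = 5 - (2*y² + (-126/167 - 55/y)) = 5 - (-126/167 - 55/y + 2*y²) = 5 + (126/167 - 2*y² + 55/y) = 961/167 - 2*y² + 55/y)
1/(-318519 + H((4*9)*8)) = 1/(-318519 + (961/167 - 2*((4*9)*8)² + 55/(((4*9)*8)))) = 1/(-318519 + (961/167 - 2*(36*8)² + 55/((36*8)))) = 1/(-318519 + (961/167 - 2*288² + 55/288)) = 1/(-318519 + (961/167 - 2*82944 + 55*(1/288))) = 1/(-318519 + (961/167 - 165888 + 55/288)) = 1/(-318519 - 7978263295/48096) = 1/(-23297753119/48096) = -48096/23297753119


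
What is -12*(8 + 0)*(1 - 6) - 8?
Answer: 472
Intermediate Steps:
-12*(8 + 0)*(1 - 6) - 8 = -96*(-5) - 8 = -12*(-40) - 8 = 480 - 8 = 472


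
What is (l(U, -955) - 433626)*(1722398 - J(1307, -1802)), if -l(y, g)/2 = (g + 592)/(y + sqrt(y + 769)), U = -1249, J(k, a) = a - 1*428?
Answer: -1166997200750792640/1560481 - 5008319712*I*sqrt(30)/1560481 ≈ -7.4784e+11 - 17579.0*I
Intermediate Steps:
J(k, a) = -428 + a (J(k, a) = a - 428 = -428 + a)
l(y, g) = -2*(592 + g)/(y + sqrt(769 + y)) (l(y, g) = -2*(g + 592)/(y + sqrt(y + 769)) = -2*(592 + g)/(y + sqrt(769 + y)))
(l(U, -955) - 433626)*(1722398 - J(1307, -1802)) = (2*(-592 - 1*(-955))/(-1249 + sqrt(769 - 1249)) - 433626)*(1722398 - (-428 - 1802)) = (2*(-592 + 955)/(-1249 + sqrt(-480)) - 433626)*(1722398 - 1*(-2230)) = (2*363/(-1249 + 4*I*sqrt(30)) - 433626)*(1722398 + 2230) = (726/(-1249 + 4*I*sqrt(30)) - 433626)*1724628 = (-433626 + 726/(-1249 + 4*I*sqrt(30)))*1724628 = -747843541128 + 1252079928/(-1249 + 4*I*sqrt(30))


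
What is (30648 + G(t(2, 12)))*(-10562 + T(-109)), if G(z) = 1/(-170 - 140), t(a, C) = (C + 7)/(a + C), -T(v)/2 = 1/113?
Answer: -5669687546766/17515 ≈ -3.2370e+8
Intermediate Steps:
T(v) = -2/113
t(a, C) = (7 + C)/(C + a)
G(z) = -1/310 (G(z) = 1/(-310) = -1/310)
(30648 + G(t(2, 12)))*(-10562 + T(-109)) = (30648 - 1/310)*(-10562 - 2/113) = (9500879/310)*(-1193508/113) = -5669687546766/17515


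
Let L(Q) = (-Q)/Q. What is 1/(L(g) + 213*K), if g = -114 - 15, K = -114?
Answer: -1/24283 ≈ -4.1181e-5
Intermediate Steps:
g = -129
L(Q) = -1
1/(L(g) + 213*K) = 1/(-1 + 213*(-114)) = 1/(-1 - 24282) = 1/(-24283) = -1/24283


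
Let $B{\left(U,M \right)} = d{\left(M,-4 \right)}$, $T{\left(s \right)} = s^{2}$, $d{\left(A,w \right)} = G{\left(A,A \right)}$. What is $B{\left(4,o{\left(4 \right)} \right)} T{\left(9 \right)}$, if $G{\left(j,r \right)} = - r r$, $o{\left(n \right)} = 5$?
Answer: $-2025$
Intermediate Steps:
$G{\left(j,r \right)} = - r^{2}$
$d{\left(A,w \right)} = - A^{2}$
$B{\left(U,M \right)} = - M^{2}$
$B{\left(4,o{\left(4 \right)} \right)} T{\left(9 \right)} = - 5^{2} \cdot 9^{2} = \left(-1\right) 25 \cdot 81 = \left(-25\right) 81 = -2025$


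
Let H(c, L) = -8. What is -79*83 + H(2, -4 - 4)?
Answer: -6565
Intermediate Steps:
-79*83 + H(2, -4 - 4) = -79*83 - 8 = -6557 - 8 = -6565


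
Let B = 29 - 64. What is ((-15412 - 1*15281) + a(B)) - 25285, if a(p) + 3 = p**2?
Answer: -54756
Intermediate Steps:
B = -35
a(p) = -3 + p**2
((-15412 - 1*15281) + a(B)) - 25285 = ((-15412 - 1*15281) + (-3 + (-35)**2)) - 25285 = ((-15412 - 15281) + (-3 + 1225)) - 25285 = (-30693 + 1222) - 25285 = -29471 - 25285 = -54756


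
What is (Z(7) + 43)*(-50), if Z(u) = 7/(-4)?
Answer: -4125/2 ≈ -2062.5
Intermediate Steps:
Z(u) = -7/4 (Z(u) = 7*(-¼) = -7/4)
(Z(7) + 43)*(-50) = (-7/4 + 43)*(-50) = (165/4)*(-50) = -4125/2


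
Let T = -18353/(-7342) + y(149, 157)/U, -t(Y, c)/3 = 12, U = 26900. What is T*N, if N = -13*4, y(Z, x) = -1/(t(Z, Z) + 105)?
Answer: -221422473727/1703435775 ≈ -129.99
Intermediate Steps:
t(Y, c) = -36 (t(Y, c) = -3*12 = -36)
y(Z, x) = -1/69 (y(Z, x) = -1/(-36 + 105) = -1/69)
N = -52
T = 17032497979/6813743100 (T = -18353/(-7342) - 1/69/26900 = -18353*(-1/7342) - 1/69*1/26900 = 18353/7342 - 1/1856100 = 17032497979/6813743100 ≈ 2.4997)
T*N = (17032497979/6813743100)*(-52) = -221422473727/1703435775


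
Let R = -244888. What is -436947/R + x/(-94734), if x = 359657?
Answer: -3334424737/1657087128 ≈ -2.0122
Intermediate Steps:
-436947/R + x/(-94734) = -436947/(-244888) + 359657/(-94734) = -436947*(-1/244888) + 359657*(-1/94734) = 62421/34984 - 359657/94734 = -3334424737/1657087128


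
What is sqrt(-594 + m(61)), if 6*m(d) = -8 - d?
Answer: I*sqrt(2422)/2 ≈ 24.607*I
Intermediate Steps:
m(d) = -4/3 - d/6 (m(d) = (-8 - d)/6 = -4/3 - d/6)
sqrt(-594 + m(61)) = sqrt(-594 + (-4/3 - 1/6*61)) = sqrt(-594 + (-4/3 - 61/6)) = sqrt(-594 - 23/2) = sqrt(-1211/2) = I*sqrt(2422)/2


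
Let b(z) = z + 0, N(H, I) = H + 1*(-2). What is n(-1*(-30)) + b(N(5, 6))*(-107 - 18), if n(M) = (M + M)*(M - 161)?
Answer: -8235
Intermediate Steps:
N(H, I) = -2 + H (N(H, I) = H - 2 = -2 + H)
b(z) = z
n(M) = 2*M*(-161 + M) (n(M) = (2*M)*(-161 + M) = 2*M*(-161 + M))
n(-1*(-30)) + b(N(5, 6))*(-107 - 18) = 2*(-1*(-30))*(-161 - 1*(-30)) + (-2 + 5)*(-107 - 18) = 2*30*(-161 + 30) + 3*(-125) = 2*30*(-131) - 375 = -7860 - 375 = -8235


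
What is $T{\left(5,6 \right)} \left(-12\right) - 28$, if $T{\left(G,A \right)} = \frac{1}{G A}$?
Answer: $- \frac{142}{5} \approx -28.4$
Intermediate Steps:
$T{\left(G,A \right)} = \frac{1}{A G}$
$T{\left(5,6 \right)} \left(-12\right) - 28 = \frac{1}{6 \cdot 5} \left(-12\right) - 28 = \frac{1}{6} \cdot \frac{1}{5} \left(-12\right) - 28 = \frac{1}{30} \left(-12\right) - 28 = - \frac{2}{5} - 28 = - \frac{142}{5}$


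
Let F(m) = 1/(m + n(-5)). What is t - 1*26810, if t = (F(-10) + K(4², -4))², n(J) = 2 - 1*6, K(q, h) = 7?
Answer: -5245351/196 ≈ -26762.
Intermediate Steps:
n(J) = -4 (n(J) = 2 - 6 = -4)
F(m) = 1/(-4 + m) (F(m) = 1/(m - 4) = 1/(-4 + m))
t = 9409/196 (t = (1/(-4 - 10) + 7)² = (1/(-14) + 7)² = (-1/14 + 7)² = (97/14)² = 9409/196 ≈ 48.005)
t - 1*26810 = 9409/196 - 1*26810 = 9409/196 - 26810 = -5245351/196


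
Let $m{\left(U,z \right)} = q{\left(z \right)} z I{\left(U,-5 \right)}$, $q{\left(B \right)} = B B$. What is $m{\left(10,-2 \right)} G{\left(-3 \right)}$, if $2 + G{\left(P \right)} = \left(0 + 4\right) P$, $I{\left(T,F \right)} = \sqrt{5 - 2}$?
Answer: $112 \sqrt{3} \approx 193.99$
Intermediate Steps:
$I{\left(T,F \right)} = \sqrt{3}$
$q{\left(B \right)} = B^{2}$
$m{\left(U,z \right)} = \sqrt{3} z^{3}$ ($m{\left(U,z \right)} = z^{2} z \sqrt{3} = z^{3} \sqrt{3} = \sqrt{3} z^{3}$)
$G{\left(P \right)} = -2 + 4 P$ ($G{\left(P \right)} = -2 + \left(0 + 4\right) P = -2 + 4 P$)
$m{\left(10,-2 \right)} G{\left(-3 \right)} = \sqrt{3} \left(-2\right)^{3} \left(-2 + 4 \left(-3\right)\right) = \sqrt{3} \left(-8\right) \left(-2 - 12\right) = - 8 \sqrt{3} \left(-14\right) = 112 \sqrt{3}$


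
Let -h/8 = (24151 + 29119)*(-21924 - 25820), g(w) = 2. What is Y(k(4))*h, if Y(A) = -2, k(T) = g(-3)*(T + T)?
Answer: -40693166080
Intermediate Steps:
k(T) = 4*T (k(T) = 2*(T + T) = 2*(2*T) = 4*T)
h = 20346583040 (h = -8*(24151 + 29119)*(-21924 - 25820) = -426160*(-47744) = -8*(-2543322880) = 20346583040)
Y(k(4))*h = -2*20346583040 = -40693166080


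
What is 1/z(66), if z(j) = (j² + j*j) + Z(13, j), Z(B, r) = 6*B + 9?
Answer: 1/8799 ≈ 0.00011365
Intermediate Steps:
Z(B, r) = 9 + 6*B
z(j) = 87 + 2*j² (z(j) = (j² + j*j) + (9 + 6*13) = (j² + j²) + (9 + 78) = 2*j² + 87 = 87 + 2*j²)
1/z(66) = 1/(87 + 2*66²) = 1/(87 + 2*4356) = 1/(87 + 8712) = 1/8799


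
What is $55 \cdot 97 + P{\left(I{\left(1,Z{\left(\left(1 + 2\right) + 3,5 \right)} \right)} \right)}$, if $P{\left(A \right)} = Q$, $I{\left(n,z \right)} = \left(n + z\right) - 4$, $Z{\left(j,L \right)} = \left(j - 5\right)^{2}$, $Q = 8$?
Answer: $5343$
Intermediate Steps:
$Z{\left(j,L \right)} = \left(-5 + j\right)^{2}$
$I{\left(n,z \right)} = -4 + n + z$
$P{\left(A \right)} = 8$
$55 \cdot 97 + P{\left(I{\left(1,Z{\left(\left(1 + 2\right) + 3,5 \right)} \right)} \right)} = 55 \cdot 97 + 8 = 5335 + 8 = 5343$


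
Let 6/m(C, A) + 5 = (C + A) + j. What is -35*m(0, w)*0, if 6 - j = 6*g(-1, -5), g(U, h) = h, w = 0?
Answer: 0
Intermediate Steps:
j = 36 (j = 6 - 6*(-5) = 6 - 1*(-30) = 6 + 30 = 36)
m(C, A) = 6/(31 + A + C) (m(C, A) = 6/(-5 + ((C + A) + 36)) = 6/(-5 + ((A + C) + 36)) = 6/(-5 + (36 + A + C)) = 6/(31 + A + C))
-35*m(0, w)*0 = -210/(31 + 0 + 0)*0 = -210/31*0 = 0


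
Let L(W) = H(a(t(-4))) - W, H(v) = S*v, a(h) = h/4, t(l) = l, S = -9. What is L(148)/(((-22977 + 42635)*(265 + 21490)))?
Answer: -139/427659790 ≈ -3.2502e-7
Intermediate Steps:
a(h) = h/4 (a(h) = h*(¼) = h/4)
H(v) = -9*v
L(W) = 9 - W (L(W) = -9*(-4)/4 - W = -9*(-1) - W = 9 - W)
L(148)/(((-22977 + 42635)*(265 + 21490))) = (9 - 1*148)/(((-22977 + 42635)*(265 + 21490))) = (9 - 148)/((19658*21755)) = -139/427659790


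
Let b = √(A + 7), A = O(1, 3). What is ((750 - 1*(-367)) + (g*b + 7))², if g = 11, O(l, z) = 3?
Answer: 1264586 + 24728*√10 ≈ 1.3428e+6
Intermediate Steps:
A = 3
b = √10 (b = √(3 + 7) = √10 ≈ 3.1623)
((750 - 1*(-367)) + (g*b + 7))² = ((750 - 1*(-367)) + (11*√10 + 7))² = ((750 + 367) + (7 + 11*√10))² = (1117 + (7 + 11*√10))² = (1124 + 11*√10)²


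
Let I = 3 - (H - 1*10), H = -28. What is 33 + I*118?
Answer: 4871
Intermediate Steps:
I = 41 (I = 3 - (-28 - 1*10) = 3 - (-28 - 10) = 3 - 1*(-38) = 3 + 38 = 41)
33 + I*118 = 33 + 41*118 = 33 + 4838 = 4871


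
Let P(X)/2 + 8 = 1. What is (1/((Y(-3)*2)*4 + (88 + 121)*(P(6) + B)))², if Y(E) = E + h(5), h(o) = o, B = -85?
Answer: 1/427455625 ≈ 2.3394e-9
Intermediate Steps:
P(X) = -14 (P(X) = -16 + 2*1 = -16 + 2 = -14)
Y(E) = 5 + E (Y(E) = E + 5 = 5 + E)
(1/((Y(-3)*2)*4 + (88 + 121)*(P(6) + B)))² = (1/(((5 - 3)*2)*4 + (88 + 121)*(-14 - 85)))² = (1/((2*2)*4 + 209*(-99)))² = (1/(4*4 - 20691))² = (1/(16 - 20691))² = (1/(-20675))² = (-1/20675)² = 1/427455625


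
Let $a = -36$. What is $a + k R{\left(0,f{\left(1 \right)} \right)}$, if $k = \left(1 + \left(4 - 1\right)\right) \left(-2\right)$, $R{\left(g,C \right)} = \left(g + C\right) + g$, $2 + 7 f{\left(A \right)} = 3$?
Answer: $- \frac{260}{7} \approx -37.143$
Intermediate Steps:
$f{\left(A \right)} = \frac{1}{7}$ ($f{\left(A \right)} = - \frac{2}{7} + \frac{1}{7} \cdot 3 = - \frac{2}{7} + \frac{3}{7} = \frac{1}{7}$)
$R{\left(g,C \right)} = C + 2 g$ ($R{\left(g,C \right)} = \left(C + g\right) + g = C + 2 g$)
$k = -8$ ($k = \left(1 + 3\right) \left(-2\right) = 4 \left(-2\right) = -8$)
$a + k R{\left(0,f{\left(1 \right)} \right)} = -36 - 8 \left(\frac{1}{7} + 2 \cdot 0\right) = -36 - 8 \left(\frac{1}{7} + 0\right) = -36 - \frac{8}{7} = - \frac{260}{7}$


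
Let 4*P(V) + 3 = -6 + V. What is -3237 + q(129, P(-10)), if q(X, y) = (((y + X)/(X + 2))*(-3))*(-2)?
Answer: -846603/262 ≈ -3231.3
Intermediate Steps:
P(V) = -9/4 + V/4 (P(V) = -¾ + (-6 + V)/4 = -¾ + (-3/2 + V/4) = -9/4 + V/4)
q(X, y) = 6*(X + y)/(2 + X) (q(X, y) = (((X + y)/(2 + X))*(-3))*(-2) = -3*(X + y)/(2 + X)*(-2) = 6*(X + y)/(2 + X))
-3237 + q(129, P(-10)) = -3237 + 6*(129 + (-9/4 + (¼)*(-10)))/(2 + 129) = -3237 + 6*(129 + (-9/4 - 5/2))/131 = -3237 + 6*(1/131)*(129 - 19/4) = -3237 + 6*(1/131)*(497/4) = -3237 + 1491/262 = -846603/262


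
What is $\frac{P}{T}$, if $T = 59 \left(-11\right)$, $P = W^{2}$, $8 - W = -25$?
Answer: $- \frac{99}{59} \approx -1.678$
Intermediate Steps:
$W = 33$ ($W = 8 - -25 = 8 + 25 = 33$)
$P = 1089$ ($P = 33^{2} = 1089$)
$T = -649$
$\frac{P}{T} = \frac{1089}{-649} = 1089 \left(- \frac{1}{649}\right) = - \frac{99}{59}$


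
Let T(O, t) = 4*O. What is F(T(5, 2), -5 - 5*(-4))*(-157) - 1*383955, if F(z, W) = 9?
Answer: -385368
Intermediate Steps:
F(T(5, 2), -5 - 5*(-4))*(-157) - 1*383955 = 9*(-157) - 1*383955 = -1413 - 383955 = -385368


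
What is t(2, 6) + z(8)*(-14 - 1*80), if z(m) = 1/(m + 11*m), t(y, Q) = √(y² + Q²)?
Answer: -47/48 + 2*√10 ≈ 5.3454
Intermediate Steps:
t(y, Q) = √(Q² + y²)
z(m) = 1/(12*m)
t(2, 6) + z(8)*(-14 - 1*80) = √(6² + 2²) + ((1/12)/8)*(-14 - 1*80) = √(36 + 4) + ((1/12)*(⅛))*(-14 - 80) = √40 + (1/96)*(-94) = 2*√10 - 47/48 = -47/48 + 2*√10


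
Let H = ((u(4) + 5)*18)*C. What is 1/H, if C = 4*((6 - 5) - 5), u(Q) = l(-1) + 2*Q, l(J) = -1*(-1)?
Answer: -1/4032 ≈ -0.00024802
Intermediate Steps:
l(J) = 1
u(Q) = 1 + 2*Q
C = -16 (C = 4*(1 - 5) = 4*(-4) = -16)
H = -4032 (H = (((1 + 2*4) + 5)*18)*(-16) = (((1 + 8) + 5)*18)*(-16) = ((9 + 5)*18)*(-16) = (14*18)*(-16) = 252*(-16) = -4032)
1/H = 1/(-4032) = -1/4032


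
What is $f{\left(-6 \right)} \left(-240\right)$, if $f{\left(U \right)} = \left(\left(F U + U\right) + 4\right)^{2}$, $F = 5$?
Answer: $-245760$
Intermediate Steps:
$f{\left(U \right)} = \left(4 + 6 U\right)^{2}$ ($f{\left(U \right)} = \left(\left(5 U + U\right) + 4\right)^{2} = \left(6 U + 4\right)^{2} = \left(4 + 6 U\right)^{2}$)
$f{\left(-6 \right)} \left(-240\right) = 4 \left(2 + 3 \left(-6\right)\right)^{2} \left(-240\right) = 4 \left(2 - 18\right)^{2} \left(-240\right) = 4 \left(-16\right)^{2} \left(-240\right) = 4 \cdot 256 \left(-240\right) = 1024 \left(-240\right) = -245760$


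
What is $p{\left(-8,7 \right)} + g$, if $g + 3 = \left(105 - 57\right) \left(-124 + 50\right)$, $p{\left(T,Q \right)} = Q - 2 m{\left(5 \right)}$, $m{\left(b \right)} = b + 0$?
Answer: $-3558$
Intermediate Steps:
$m{\left(b \right)} = b$
$p{\left(T,Q \right)} = -10 + Q$ ($p{\left(T,Q \right)} = Q - 10 = -10 + Q$)
$g = -3555$ ($g = -3 + \left(105 - 57\right) \left(-124 + 50\right) = -3 + 48 \left(-74\right) = -3 - 3552 = -3555$)
$p{\left(-8,7 \right)} + g = \left(-10 + 7\right) - 3555 = -3 - 3555 = -3558$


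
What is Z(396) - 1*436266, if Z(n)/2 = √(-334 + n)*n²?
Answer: -436266 + 313632*√62 ≈ 2.0333e+6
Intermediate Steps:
Z(n) = 2*n²*√(-334 + n) (Z(n) = 2*(√(-334 + n)*n²) = 2*(n²*√(-334 + n)) = 2*n²*√(-334 + n))
Z(396) - 1*436266 = 2*396²*√(-334 + 396) - 1*436266 = 2*156816*√62 - 436266 = 313632*√62 - 436266 = -436266 + 313632*√62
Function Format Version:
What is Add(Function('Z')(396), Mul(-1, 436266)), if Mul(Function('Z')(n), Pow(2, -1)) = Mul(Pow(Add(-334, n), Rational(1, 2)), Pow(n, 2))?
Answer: Add(-436266, Mul(313632, Pow(62, Rational(1, 2)))) ≈ 2.0333e+6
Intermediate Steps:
Function('Z')(n) = Mul(2, Pow(n, 2), Pow(Add(-334, n), Rational(1, 2))) (Function('Z')(n) = Mul(2, Mul(Pow(Add(-334, n), Rational(1, 2)), Pow(n, 2))) = Mul(2, Mul(Pow(n, 2), Pow(Add(-334, n), Rational(1, 2)))) = Mul(2, Pow(n, 2), Pow(Add(-334, n), Rational(1, 2))))
Add(Function('Z')(396), Mul(-1, 436266)) = Add(Mul(2, Pow(396, 2), Pow(Add(-334, 396), Rational(1, 2))), Mul(-1, 436266)) = Add(Mul(2, 156816, Pow(62, Rational(1, 2))), -436266) = Add(Mul(313632, Pow(62, Rational(1, 2))), -436266) = Add(-436266, Mul(313632, Pow(62, Rational(1, 2))))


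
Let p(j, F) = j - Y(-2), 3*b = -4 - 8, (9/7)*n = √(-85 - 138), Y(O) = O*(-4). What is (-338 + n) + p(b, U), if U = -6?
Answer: -350 + 7*I*√223/9 ≈ -350.0 + 11.615*I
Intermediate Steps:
Y(O) = -4*O
n = 7*I*√223/9 (n = 7*√(-85 - 138)/9 = 7*√(-223)/9 = 7*(I*√223)/9 = 7*I*√223/9 ≈ 11.615*I)
b = -4 (b = (-4 - 8)/3 = (⅓)*(-12) = -4)
p(j, F) = -8 + j (p(j, F) = j - (-4)*(-2) = j - 1*8 = j - 8 = -8 + j)
(-338 + n) + p(b, U) = (-338 + 7*I*√223/9) + (-8 - 4) = (-338 + 7*I*√223/9) - 12 = -350 + 7*I*√223/9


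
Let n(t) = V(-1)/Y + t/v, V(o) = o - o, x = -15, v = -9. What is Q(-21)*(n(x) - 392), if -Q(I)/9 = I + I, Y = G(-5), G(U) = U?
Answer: -147546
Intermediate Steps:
Y = -5
V(o) = 0
Q(I) = -18*I (Q(I) = -9*(I + I) = -18*I)
n(t) = -t/9 (n(t) = 0/(-5) + t/(-9) = 0*(-1/5) + t*(-1/9) = 0 - t/9 = -t/9)
Q(-21)*(n(x) - 392) = (-18*(-21))*(-1/9*(-15) - 392) = 378*(5/3 - 392) = 378*(-1171/3) = -147546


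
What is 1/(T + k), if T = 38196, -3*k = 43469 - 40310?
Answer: 1/37143 ≈ 2.6923e-5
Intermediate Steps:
k = -1053 (k = -(43469 - 40310)/3 = -⅓*3159 = -1053)
1/(T + k) = 1/(38196 - 1053) = 1/37143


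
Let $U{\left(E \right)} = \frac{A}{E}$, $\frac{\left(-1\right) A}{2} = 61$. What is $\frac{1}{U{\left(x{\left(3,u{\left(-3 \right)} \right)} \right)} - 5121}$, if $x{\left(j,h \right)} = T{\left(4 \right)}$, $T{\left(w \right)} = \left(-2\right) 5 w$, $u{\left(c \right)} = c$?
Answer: $- \frac{20}{102359} \approx -0.00019539$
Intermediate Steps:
$A = -122$ ($A = \left(-2\right) 61 = -122$)
$T{\left(w \right)} = - 10 w$
$x{\left(j,h \right)} = -40$ ($x{\left(j,h \right)} = \left(-10\right) 4 = -40$)
$U{\left(E \right)} = - \frac{122}{E}$
$\frac{1}{U{\left(x{\left(3,u{\left(-3 \right)} \right)} \right)} - 5121} = \frac{1}{- \frac{122}{-40} - 5121} = \frac{1}{\left(-122\right) \left(- \frac{1}{40}\right) - 5121} = \frac{1}{\frac{61}{20} - 5121} = \frac{1}{- \frac{102359}{20}} = - \frac{20}{102359}$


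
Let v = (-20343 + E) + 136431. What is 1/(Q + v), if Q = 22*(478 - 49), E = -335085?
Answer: -1/209559 ≈ -4.7719e-6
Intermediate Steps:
v = -218997 (v = (-20343 - 335085) + 136431 = -355428 + 136431 = -218997)
Q = 9438 (Q = 22*429 = 9438)
1/(Q + v) = 1/(9438 - 218997) = 1/(-209559) = -1/209559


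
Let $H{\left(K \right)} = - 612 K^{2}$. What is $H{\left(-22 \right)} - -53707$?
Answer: $-242501$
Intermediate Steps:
$H{\left(-22 \right)} - -53707 = - 612 \left(-22\right)^{2} - -53707 = \left(-612\right) 484 + 53707 = -296208 + 53707 = -242501$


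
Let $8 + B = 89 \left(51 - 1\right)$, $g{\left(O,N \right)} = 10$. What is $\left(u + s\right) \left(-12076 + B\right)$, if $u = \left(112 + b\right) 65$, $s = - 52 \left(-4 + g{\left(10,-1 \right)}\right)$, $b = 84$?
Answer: $-94875352$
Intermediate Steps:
$B = 4442$ ($B = -8 + 89 \left(51 - 1\right) = -8 + 89 \cdot 50 = -8 + 4450 = 4442$)
$s = -312$ ($s = - 52 \left(-4 + 10\right) = \left(-52\right) 6 = -312$)
$u = 12740$ ($u = \left(112 + 84\right) 65 = 196 \cdot 65 = 12740$)
$\left(u + s\right) \left(-12076 + B\right) = \left(12740 - 312\right) \left(-12076 + 4442\right) = 12428 \left(-7634\right) = -94875352$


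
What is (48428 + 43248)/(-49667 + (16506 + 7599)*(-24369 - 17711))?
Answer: -91676/1014388067 ≈ -9.0376e-5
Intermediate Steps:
(48428 + 43248)/(-49667 + (16506 + 7599)*(-24369 - 17711)) = 91676/(-49667 + 24105*(-42080)) = 91676/(-49667 - 1014338400) = 91676/(-1014388067) = 91676*(-1/1014388067) = -91676/1014388067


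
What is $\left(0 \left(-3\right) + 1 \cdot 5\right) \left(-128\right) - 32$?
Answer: $-672$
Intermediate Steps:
$\left(0 \left(-3\right) + 1 \cdot 5\right) \left(-128\right) - 32 = \left(0 + 5\right) \left(-128\right) - 32 = 5 \left(-128\right) - 32 = -640 - 32 = -672$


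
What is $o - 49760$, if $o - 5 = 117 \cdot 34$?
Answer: $-45777$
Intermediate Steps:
$o = 3983$ ($o = 5 + 117 \cdot 34 = 5 + 3978 = 3983$)
$o - 49760 = 3983 - 49760 = -45777$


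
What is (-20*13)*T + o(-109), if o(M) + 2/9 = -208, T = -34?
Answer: 77686/9 ≈ 8631.8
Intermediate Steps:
o(M) = -1874/9 (o(M) = -2/9 - 208 = -1874/9)
(-20*13)*T + o(-109) = -20*13*(-34) - 1874/9 = -260*(-34) - 1874/9 = 8840 - 1874/9 = 77686/9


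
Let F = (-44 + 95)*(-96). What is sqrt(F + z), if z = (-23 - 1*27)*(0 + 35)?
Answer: I*sqrt(6646) ≈ 81.523*I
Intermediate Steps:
F = -4896 (F = 51*(-96) = -4896)
z = -1750 (z = (-23 - 27)*35 = -50*35 = -1750)
sqrt(F + z) = sqrt(-4896 - 1750) = sqrt(-6646) = I*sqrt(6646)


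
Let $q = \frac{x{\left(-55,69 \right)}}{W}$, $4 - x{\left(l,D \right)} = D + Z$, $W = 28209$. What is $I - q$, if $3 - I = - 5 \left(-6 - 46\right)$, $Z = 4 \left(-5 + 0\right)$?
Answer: $- \frac{2416556}{9403} \approx -257.0$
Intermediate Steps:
$Z = -20$ ($Z = 4 \left(-5\right) = -20$)
$x{\left(l,D \right)} = 24 - D$ ($x{\left(l,D \right)} = 4 - \left(D - 20\right) = 4 - \left(-20 + D\right) = 24 - D$)
$I = -257$ ($I = 3 - - 5 \left(-6 - 46\right) = 3 - \left(-5\right) \left(-52\right) = 3 - 260 = -257$)
$q = - \frac{15}{9403}$ ($q = \frac{24 - 69}{28209} = \left(24 - 69\right) \frac{1}{28209} = \left(-45\right) \frac{1}{28209} = - \frac{15}{9403} \approx -0.0015952$)
$I - q = -257 - - \frac{15}{9403} = -257 + \frac{15}{9403} = - \frac{2416556}{9403}$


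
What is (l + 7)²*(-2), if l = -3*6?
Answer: -242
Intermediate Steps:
l = -18
(l + 7)²*(-2) = (-18 + 7)²*(-2) = (-11)²*(-2) = 121*(-2) = -242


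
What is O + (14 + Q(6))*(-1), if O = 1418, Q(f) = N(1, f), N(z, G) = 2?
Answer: 1402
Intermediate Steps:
Q(f) = 2
O + (14 + Q(6))*(-1) = 1418 + (14 + 2)*(-1) = 1418 + 16*(-1) = 1418 - 16 = 1402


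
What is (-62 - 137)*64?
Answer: -12736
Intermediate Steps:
(-62 - 137)*64 = -199*64 = -12736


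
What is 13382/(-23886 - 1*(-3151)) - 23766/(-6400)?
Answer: 40714321/13270400 ≈ 3.0681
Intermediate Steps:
13382/(-23886 - 1*(-3151)) - 23766/(-6400) = 13382/(-23886 + 3151) - 23766*(-1/6400) = 13382/(-20735) + 11883/3200 = 13382*(-1/20735) + 11883/3200 = -13382/20735 + 11883/3200 = 40714321/13270400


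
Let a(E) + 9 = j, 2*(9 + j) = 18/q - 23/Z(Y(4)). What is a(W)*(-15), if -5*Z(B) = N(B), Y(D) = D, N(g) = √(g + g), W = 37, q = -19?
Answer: 5265/19 - 1725*√2/8 ≈ -27.835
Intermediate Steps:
N(g) = √2*√g (N(g) = √(2*g) = √2*√g)
Z(B) = -√2*√B/5
j = -180/19 + 115*√2/8 (j = -9 + (18/(-19) - 23*(-5*√2/4))/2 = -9 + (18*(-1/19) - 23*(-5*√2/4))/2 = -9 + (-18/19 - 23*(-5*√2/4))/2 = -9 + (-18/19 - (-115)*√2/4)/2 = -9 + (-18/19 + 115*√2/4)/2 = -9 + (-9/19 + 115*√2/8) = -180/19 + 115*√2/8 ≈ 10.856)
a(E) = -351/19 + 115*√2/8 (a(E) = -9 + (-180/19 + 115*√2/8) = -351/19 + 115*√2/8)
a(W)*(-15) = (-351/19 + 115*√2/8)*(-15) = 5265/19 - 1725*√2/8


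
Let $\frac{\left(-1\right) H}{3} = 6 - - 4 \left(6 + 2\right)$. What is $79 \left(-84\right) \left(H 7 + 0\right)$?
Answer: $5295528$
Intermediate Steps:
$H = -114$ ($H = - 3 \left(6 - - 4 \left(6 + 2\right)\right) = - 3 \left(6 - \left(-4\right) 8\right) = - 3 \left(6 - -32\right) = - 3 \left(6 + 32\right) = \left(-3\right) 38 = -114$)
$79 \left(-84\right) \left(H 7 + 0\right) = 79 \left(-84\right) \left(\left(-114\right) 7 + 0\right) = - 6636 \left(-798 + 0\right) = \left(-6636\right) \left(-798\right) = 5295528$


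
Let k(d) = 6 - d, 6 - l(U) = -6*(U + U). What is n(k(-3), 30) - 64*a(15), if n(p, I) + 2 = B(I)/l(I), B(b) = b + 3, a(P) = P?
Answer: -117353/122 ≈ -961.91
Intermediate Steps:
l(U) = 6 + 12*U (l(U) = 6 - (-6)*(U + U) = 6 - (-6)*2*U = 6 - (-12)*U = 6 + 12*U)
B(b) = 3 + b
n(p, I) = -2 + (3 + I)/(6 + 12*I)
n(k(-3), 30) - 64*a(15) = (-9 - 23*30)/(6*(1 + 2*30)) - 64*15 = (-9 - 690)/(6*(1 + 60)) - 960 = (⅙)*(-699)/61 - 960 = (⅙)*(1/61)*(-699) - 960 = -233/122 - 960 = -117353/122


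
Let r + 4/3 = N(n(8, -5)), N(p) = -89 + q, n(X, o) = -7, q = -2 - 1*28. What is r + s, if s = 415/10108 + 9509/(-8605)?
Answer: -31677179431/260938020 ≈ -121.40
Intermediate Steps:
q = -30 (q = -2 - 28 = -30)
N(p) = -119 (N(p) = -89 - 30 = -119)
r = -361/3 (r = -4/3 - 119 = -361/3 ≈ -120.33)
s = -92545897/86979340 (s = 415*(1/10108) + 9509*(-1/8605) = 415/10108 - 9509/8605 = -92545897/86979340 ≈ -1.0640)
r + s = -361/3 - 92545897/86979340 = -31677179431/260938020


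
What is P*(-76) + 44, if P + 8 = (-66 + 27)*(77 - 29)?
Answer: 142924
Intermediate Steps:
P = -1880 (P = -8 + (-66 + 27)*(77 - 29) = -8 - 39*48 = -8 - 1872 = -1880)
P*(-76) + 44 = -1880*(-76) + 44 = 142880 + 44 = 142924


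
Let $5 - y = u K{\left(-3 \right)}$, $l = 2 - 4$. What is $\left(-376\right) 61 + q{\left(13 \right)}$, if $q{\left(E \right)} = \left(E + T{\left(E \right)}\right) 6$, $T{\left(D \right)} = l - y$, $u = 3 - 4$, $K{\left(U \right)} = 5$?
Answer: $-22930$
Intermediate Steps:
$u = -1$
$l = -2$
$y = 10$ ($y = 5 - \left(-1\right) 5 = 5 - -5 = 5 + 5 = 10$)
$T{\left(D \right)} = -12$ ($T{\left(D \right)} = -2 - 10 = -12$)
$q{\left(E \right)} = -72 + 6 E$ ($q{\left(E \right)} = \left(E - 12\right) 6 = \left(-12 + E\right) 6 = -72 + 6 E$)
$\left(-376\right) 61 + q{\left(13 \right)} = \left(-376\right) 61 + \left(-72 + 6 \cdot 13\right) = -22936 + \left(-72 + 78\right) = -22936 + 6 = -22930$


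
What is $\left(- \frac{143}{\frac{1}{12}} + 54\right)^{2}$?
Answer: $2762244$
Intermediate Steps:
$\left(- \frac{143}{\frac{1}{12}} + 54\right)^{2} = \left(- 143 \frac{1}{\frac{1}{12}} + 54\right)^{2} = \left(\left(-143\right) 12 + 54\right)^{2} = \left(-1716 + 54\right)^{2} = \left(-1662\right)^{2} = 2762244$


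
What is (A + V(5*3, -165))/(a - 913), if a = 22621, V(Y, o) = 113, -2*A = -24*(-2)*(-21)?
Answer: 617/21708 ≈ 0.028423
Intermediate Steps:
A = 504 (A = -(-24*(-2))*(-21)/2 = -24*(-21) = -1/2*(-1008) = 504)
(A + V(5*3, -165))/(a - 913) = (504 + 113)/(22621 - 913) = 617/21708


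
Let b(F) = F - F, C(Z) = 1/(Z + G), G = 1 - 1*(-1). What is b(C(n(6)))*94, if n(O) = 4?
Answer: 0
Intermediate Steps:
G = 2 (G = 1 + 1 = 2)
C(Z) = 1/(2 + Z) (C(Z) = 1/(Z + 2) = 1/(2 + Z))
b(F) = 0
b(C(n(6)))*94 = 0*94 = 0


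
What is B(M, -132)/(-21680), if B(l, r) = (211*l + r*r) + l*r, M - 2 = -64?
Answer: -6263/10840 ≈ -0.57777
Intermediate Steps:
M = -62 (M = 2 - 64 = -62)
B(l, r) = r**2 + 211*l + l*r (B(l, r) = (211*l + r**2) + l*r = (r**2 + 211*l) + l*r = r**2 + 211*l + l*r)
B(M, -132)/(-21680) = ((-132)**2 + 211*(-62) - 62*(-132))/(-21680) = (17424 - 13082 + 8184)*(-1/21680) = 12526*(-1/21680) = -6263/10840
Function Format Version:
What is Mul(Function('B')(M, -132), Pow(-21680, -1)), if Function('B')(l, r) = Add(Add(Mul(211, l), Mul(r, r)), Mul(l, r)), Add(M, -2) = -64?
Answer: Rational(-6263, 10840) ≈ -0.57777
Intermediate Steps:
M = -62 (M = Add(2, -64) = -62)
Function('B')(l, r) = Add(Pow(r, 2), Mul(211, l), Mul(l, r)) (Function('B')(l, r) = Add(Add(Mul(211, l), Pow(r, 2)), Mul(l, r)) = Add(Add(Pow(r, 2), Mul(211, l)), Mul(l, r)) = Add(Pow(r, 2), Mul(211, l), Mul(l, r)))
Mul(Function('B')(M, -132), Pow(-21680, -1)) = Mul(Add(Pow(-132, 2), Mul(211, -62), Mul(-62, -132)), Pow(-21680, -1)) = Mul(Add(17424, -13082, 8184), Rational(-1, 21680)) = Mul(12526, Rational(-1, 21680)) = Rational(-6263, 10840)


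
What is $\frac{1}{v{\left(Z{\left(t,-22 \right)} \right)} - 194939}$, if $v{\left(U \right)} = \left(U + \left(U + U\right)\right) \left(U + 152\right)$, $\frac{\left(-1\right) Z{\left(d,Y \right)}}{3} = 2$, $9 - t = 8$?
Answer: $- \frac{1}{197567} \approx -5.0616 \cdot 10^{-6}$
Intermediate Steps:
$t = 1$ ($t = 9 - 8 = 1$)
$Z{\left(d,Y \right)} = -6$ ($Z{\left(d,Y \right)} = \left(-3\right) 2 = -6$)
$v{\left(U \right)} = 3 U \left(152 + U\right)$ ($v{\left(U \right)} = \left(U + 2 U\right) \left(152 + U\right) = 3 U \left(152 + U\right)$)
$\frac{1}{v{\left(Z{\left(t,-22 \right)} \right)} - 194939} = \frac{1}{3 \left(-6\right) \left(152 - 6\right) - 194939} = \frac{1}{3 \left(-6\right) 146 - 194939} = \frac{1}{-2628 - 194939} = \frac{1}{-197567} = - \frac{1}{197567}$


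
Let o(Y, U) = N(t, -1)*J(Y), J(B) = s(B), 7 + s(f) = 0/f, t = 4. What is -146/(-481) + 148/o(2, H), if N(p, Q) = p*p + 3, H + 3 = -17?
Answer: -51770/63973 ≈ -0.80925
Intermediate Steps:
H = -20 (H = -3 - 17 = -20)
N(p, Q) = 3 + p**2 (N(p, Q) = p**2 + 3 = 3 + p**2)
s(f) = -7 (s(f) = -7 + 0/f = -7 + 0 = -7)
J(B) = -7
o(Y, U) = -133 (o(Y, U) = (3 + 4**2)*(-7) = (3 + 16)*(-7) = 19*(-7) = -133)
-146/(-481) + 148/o(2, H) = -146/(-481) + 148/(-133) = -146*(-1/481) + 148*(-1/133) = 146/481 - 148/133 = -51770/63973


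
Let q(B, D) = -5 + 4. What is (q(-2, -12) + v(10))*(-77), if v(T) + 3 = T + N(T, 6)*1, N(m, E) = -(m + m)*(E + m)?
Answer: 24178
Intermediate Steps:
q(B, D) = -1
N(m, E) = -2*m*(E + m)
v(T) = -3 + T - 2*T*(6 + T) (v(T) = -3 + (T - 2*T*(6 + T)*1) = -3 + (T - 2*T*(6 + T)) = -3 + T - 2*T*(6 + T))
(q(-2, -12) + v(10))*(-77) = (-1 + (-3 + 10 - 2*10*(6 + 10)))*(-77) = (-1 + (-3 + 10 - 2*10*16))*(-77) = (-1 + (-3 + 10 - 320))*(-77) = (-1 - 313)*(-77) = -314*(-77) = 24178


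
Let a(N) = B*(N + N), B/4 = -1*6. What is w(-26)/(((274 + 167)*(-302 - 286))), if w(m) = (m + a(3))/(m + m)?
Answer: -85/6742008 ≈ -1.2608e-5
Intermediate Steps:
B = -24 (B = 4*(-1*6) = 4*(-6) = -24)
a(N) = -48*N (a(N) = -24*(N + N) = -48*N)
w(m) = (-144 + m)/(2*m) (w(m) = (m - 48*3)/(m + m) = (m - 144)/((2*m)) = (-144 + m)*(1/(2*m)) = (-144 + m)/(2*m))
w(-26)/(((274 + 167)*(-302 - 286))) = ((1/2)*(-144 - 26)/(-26))/(((274 + 167)*(-302 - 286))) = ((1/2)*(-1/26)*(-170))/((441*(-588))) = (85/26)/(-259308) = (85/26)*(-1/259308) = -85/6742008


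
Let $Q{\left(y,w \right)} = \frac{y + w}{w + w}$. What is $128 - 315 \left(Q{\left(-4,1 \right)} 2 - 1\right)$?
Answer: $1388$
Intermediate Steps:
$Q{\left(y,w \right)} = \frac{w + y}{2 w}$
$128 - 315 \left(Q{\left(-4,1 \right)} 2 - 1\right) = 128 - 315 \left(\frac{1 - 4}{2 \cdot 1} \cdot 2 - 1\right) = 128 - 315 \left(\frac{1}{2} \cdot 1 \left(-3\right) 2 + \left(-5 + 4\right)\right) = 128 - 315 \left(\left(- \frac{3}{2}\right) 2 - 1\right) = 128 - 315 \left(-3 - 1\right) = 128 - -1260 = 128 + 1260 = 1388$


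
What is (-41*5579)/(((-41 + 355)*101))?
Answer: -228739/31714 ≈ -7.2126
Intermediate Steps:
(-41*5579)/(((-41 + 355)*101)) = -228739/(314*101) = -228739/31714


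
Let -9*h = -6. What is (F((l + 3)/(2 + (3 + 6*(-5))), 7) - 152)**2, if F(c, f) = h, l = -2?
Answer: 206116/9 ≈ 22902.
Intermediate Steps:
h = 2/3 (h = -1/9*(-6) = 2/3 ≈ 0.66667)
F(c, f) = 2/3
(F((l + 3)/(2 + (3 + 6*(-5))), 7) - 152)**2 = (2/3 - 152)**2 = (-454/3)**2 = 206116/9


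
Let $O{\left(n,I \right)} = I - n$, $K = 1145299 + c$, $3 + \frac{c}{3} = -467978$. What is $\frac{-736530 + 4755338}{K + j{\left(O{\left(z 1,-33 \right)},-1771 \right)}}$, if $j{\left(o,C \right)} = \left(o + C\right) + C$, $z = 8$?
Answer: $- \frac{4018808}{262227} \approx -15.326$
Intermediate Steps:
$c = -1403943$ ($c = -9 + 3 \left(-467978\right) = -9 - 1403934 = -1403943$)
$K = -258644$ ($K = 1145299 - 1403943 = -258644$)
$j{\left(o,C \right)} = o + 2 C$ ($j{\left(o,C \right)} = \left(C + o\right) + C = o + 2 C$)
$\frac{-736530 + 4755338}{K + j{\left(O{\left(z 1,-33 \right)},-1771 \right)}} = \frac{-736530 + 4755338}{-258644 + \left(\left(-33 - 8 \cdot 1\right) + 2 \left(-1771\right)\right)} = \frac{4018808}{-258644 - 3583} = \frac{4018808}{-262227} = 4018808 \left(- \frac{1}{262227}\right) = - \frac{4018808}{262227}$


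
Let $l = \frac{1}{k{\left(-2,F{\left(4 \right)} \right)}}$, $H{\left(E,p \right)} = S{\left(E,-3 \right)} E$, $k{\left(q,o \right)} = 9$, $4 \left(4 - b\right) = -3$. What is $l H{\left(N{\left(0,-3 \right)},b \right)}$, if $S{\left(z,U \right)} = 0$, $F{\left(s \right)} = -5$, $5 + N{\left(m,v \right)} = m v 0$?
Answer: $0$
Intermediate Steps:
$N{\left(m,v \right)} = -5$ ($N{\left(m,v \right)} = -5 + m v 0 = -5 + m 0 = -5 + 0 = -5$)
$b = \frac{19}{4}$ ($b = 4 - - \frac{3}{4} = 4 + \frac{3}{4} = \frac{19}{4} \approx 4.75$)
$H{\left(E,p \right)} = 0$ ($H{\left(E,p \right)} = 0 E = 0$)
$l = \frac{1}{9} \approx 0.11111$
$l H{\left(N{\left(0,-3 \right)},b \right)} = \frac{1}{9} \cdot 0 = 0$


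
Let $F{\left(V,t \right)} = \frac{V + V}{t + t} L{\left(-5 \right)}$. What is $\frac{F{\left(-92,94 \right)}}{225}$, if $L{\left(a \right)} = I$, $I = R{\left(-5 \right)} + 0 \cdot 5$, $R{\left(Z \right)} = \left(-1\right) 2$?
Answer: $\frac{92}{10575} \approx 0.0086998$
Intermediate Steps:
$R{\left(Z \right)} = -2$
$I = -2$ ($I = -2 + 0 \cdot 5 = -2 + 0 = -2$)
$L{\left(a \right)} = -2$
$F{\left(V,t \right)} = - \frac{2 V}{t}$ ($F{\left(V,t \right)} = \frac{V + V}{t + t} \left(-2\right) = \frac{2 V}{2 t} \left(-2\right) = 2 V \frac{1}{2 t} \left(-2\right) = \frac{V}{t} \left(-2\right) = - \frac{2 V}{t}$)
$\frac{F{\left(-92,94 \right)}}{225} = \frac{\left(-2\right) \left(-92\right) \frac{1}{94}}{225} = \left(-2\right) \left(-92\right) \frac{1}{94} \cdot \frac{1}{225} = \frac{92}{47} \cdot \frac{1}{225} = \frac{92}{10575}$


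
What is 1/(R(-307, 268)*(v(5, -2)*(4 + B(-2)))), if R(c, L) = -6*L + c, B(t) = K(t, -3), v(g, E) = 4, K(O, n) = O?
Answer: -1/15320 ≈ -6.5274e-5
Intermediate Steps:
B(t) = t
R(c, L) = c - 6*L
1/(R(-307, 268)*(v(5, -2)*(4 + B(-2)))) = 1/((-307 - 6*268)*(4*(4 - 2))) = 1/((-307 - 1608)*(4*2)) = 1/(-1915*8) = 1/(-15320) = -1/15320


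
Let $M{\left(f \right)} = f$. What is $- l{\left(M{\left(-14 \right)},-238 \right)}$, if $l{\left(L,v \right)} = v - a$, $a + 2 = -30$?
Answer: $206$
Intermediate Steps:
$a = -32$ ($a = -2 - 30 = -32$)
$l{\left(L,v \right)} = 32 + v$ ($l{\left(L,v \right)} = v - -32 = v + 32 = 32 + v$)
$- l{\left(M{\left(-14 \right)},-238 \right)} = - (32 - 238) = \left(-1\right) \left(-206\right) = 206$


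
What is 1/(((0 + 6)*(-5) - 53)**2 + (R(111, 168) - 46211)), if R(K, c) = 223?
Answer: -1/39099 ≈ -2.5576e-5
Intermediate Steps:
1/(((0 + 6)*(-5) - 53)**2 + (R(111, 168) - 46211)) = 1/(((0 + 6)*(-5) - 53)**2 + (223 - 46211)) = 1/((6*(-5) - 53)**2 - 45988) = 1/((-30 - 53)**2 - 45988) = 1/((-83)**2 - 45988) = 1/(6889 - 45988) = 1/(-39099) = -1/39099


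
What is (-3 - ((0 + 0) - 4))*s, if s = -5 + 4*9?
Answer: 31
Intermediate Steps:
s = 31 (s = -5 + 36 = 31)
(-3 - ((0 + 0) - 4))*s = (-3 - ((0 + 0) - 4))*31 = (-3 - (0 - 4))*31 = (-3 - 1*(-4))*31 = (-3 + 4)*31 = 1*31 = 31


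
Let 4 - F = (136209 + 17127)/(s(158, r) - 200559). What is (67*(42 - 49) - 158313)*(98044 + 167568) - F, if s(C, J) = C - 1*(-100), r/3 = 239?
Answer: -2815858471178108/66767 ≈ -4.2174e+10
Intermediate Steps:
r = 717 (r = 3*239 = 717)
s(C, J) = 100 + C (s(C, J) = C + 100 = 100 + C)
F = 318180/66767 (F = 4 - (136209 + 17127)/((100 + 158) - 200559) = 4 - 153336/(258 - 200559) = 4 - 153336/(-200301) = 4 - 153336*(-1)/200301 = 4 - 1*(-51112/66767) = 4 + 51112/66767 = 318180/66767 ≈ 4.7655)
(67*(42 - 49) - 158313)*(98044 + 167568) - F = (67*(42 - 49) - 158313)*(98044 + 167568) - 1*318180/66767 = (67*(-7) - 158313)*265612 - 318180/66767 = (-469 - 158313)*265612 - 318180/66767 = -158782*265612 - 318180/66767 = -42174404584 - 318180/66767 = -2815858471178108/66767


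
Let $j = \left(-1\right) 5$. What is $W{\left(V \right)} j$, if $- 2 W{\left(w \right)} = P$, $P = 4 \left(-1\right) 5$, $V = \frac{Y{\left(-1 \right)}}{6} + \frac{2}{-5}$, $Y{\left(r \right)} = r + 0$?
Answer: $-50$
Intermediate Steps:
$Y{\left(r \right)} = r$
$V = - \frac{17}{30}$ ($V = - \frac{1}{6} + \frac{2}{-5} = \left(-1\right) \frac{1}{6} + 2 \left(- \frac{1}{5}\right) = - \frac{1}{6} - \frac{2}{5} = - \frac{17}{30} \approx -0.56667$)
$P = -20$ ($P = \left(-4\right) 5 = -20$)
$W{\left(w \right)} = 10$ ($W{\left(w \right)} = \left(- \frac{1}{2}\right) \left(-20\right) = 10$)
$j = -5$
$W{\left(V \right)} j = 10 \left(-5\right) = -50$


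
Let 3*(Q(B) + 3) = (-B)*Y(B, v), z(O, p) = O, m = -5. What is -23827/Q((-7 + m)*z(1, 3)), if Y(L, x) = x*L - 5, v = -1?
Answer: -23827/25 ≈ -953.08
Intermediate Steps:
Y(L, x) = -5 + L*x (Y(L, x) = L*x - 5 = -5 + L*x)
Q(B) = -3 - B*(-5 - B)/3 (Q(B) = -3 + ((-B)*(-5 + B*(-1)))/3 = -3 + ((-B)*(-5 - B))/3 = -3 + (-B*(-5 - B))/3 = -3 - B*(-5 - B)/3)
-23827/Q((-7 + m)*z(1, 3)) = -23827/(-3 + ((-7 - 5)*1)**2/3 + 5*((-7 - 5)*1)/3) = -23827/(-3 + (-12*1)**2/3 + 5*(-12*1)/3) = -23827/(-3 + (1/3)*(-12)**2 + (5/3)*(-12)) = -23827/(-3 + (1/3)*144 - 20) = -23827/(-3 + 48 - 20) = -23827/25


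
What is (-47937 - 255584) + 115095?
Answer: -188426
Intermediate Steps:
(-47937 - 255584) + 115095 = -303521 + 115095 = -188426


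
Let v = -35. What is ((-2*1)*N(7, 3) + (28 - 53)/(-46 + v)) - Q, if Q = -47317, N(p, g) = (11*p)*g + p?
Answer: 3794146/81 ≈ 46841.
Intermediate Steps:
N(p, g) = p + 11*g*p (N(p, g) = 11*g*p + p = p + 11*g*p)
((-2*1)*N(7, 3) + (28 - 53)/(-46 + v)) - Q = ((-2*1)*(7*(1 + 11*3)) + (28 - 53)/(-46 - 35)) - 1*(-47317) = (-14*(1 + 33) - 25/(-81)) + 47317 = (-14*34 - 25*(-1/81)) + 47317 = (-2*238 + 25/81) + 47317 = (-476 + 25/81) + 47317 = -38531/81 + 47317 = 3794146/81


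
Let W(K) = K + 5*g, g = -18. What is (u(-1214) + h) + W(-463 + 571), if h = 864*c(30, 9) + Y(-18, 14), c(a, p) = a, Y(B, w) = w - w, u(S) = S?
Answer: 24724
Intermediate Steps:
Y(B, w) = 0
h = 25920 (h = 864*30 + 0 = 25920 + 0 = 25920)
W(K) = -90 + K (W(K) = K + 5*(-18) = K - 90 = -90 + K)
(u(-1214) + h) + W(-463 + 571) = (-1214 + 25920) + (-90 + (-463 + 571)) = 24706 + (-90 + 108) = 24706 + 18 = 24724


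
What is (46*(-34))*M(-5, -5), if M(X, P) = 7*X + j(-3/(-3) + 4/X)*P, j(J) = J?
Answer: 56304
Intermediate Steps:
M(X, P) = 7*X + P*(1 + 4/X) (M(X, P) = 7*X + (-3/(-3) + 4/X)*P = 7*X + (-3*(-⅓) + 4/X)*P = 7*X + (1 + 4/X)*P = 7*X + P*(1 + 4/X))
(46*(-34))*M(-5, -5) = (46*(-34))*(-5 + 7*(-5) + 4*(-5)/(-5)) = -1564*(-5 - 35 + 4*(-5)*(-⅕)) = -1564*(-5 - 35 + 4) = -1564*(-36) = 56304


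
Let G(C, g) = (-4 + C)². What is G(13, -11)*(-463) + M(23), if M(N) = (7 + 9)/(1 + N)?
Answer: -112507/3 ≈ -37502.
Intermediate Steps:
M(N) = 16/(1 + N)
G(13, -11)*(-463) + M(23) = (-4 + 13)²*(-463) + 16/(1 + 23) = 9²*(-463) + 16/24 = 81*(-463) + 16*(1/24) = -37503 + ⅔ = -112507/3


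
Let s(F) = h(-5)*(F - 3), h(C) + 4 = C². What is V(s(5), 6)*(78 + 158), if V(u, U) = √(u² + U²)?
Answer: 7080*√2 ≈ 10013.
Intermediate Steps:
h(C) = -4 + C²
s(F) = -63 + 21*F (s(F) = (-4 + (-5)²)*(F - 3) = (-4 + 25)*(-3 + F) = 21*(-3 + F) = -63 + 21*F)
V(u, U) = √(U² + u²)
V(s(5), 6)*(78 + 158) = √(6² + (-63 + 21*5)²)*(78 + 158) = √(36 + (-63 + 105)²)*236 = √(36 + 42²)*236 = √(36 + 1764)*236 = √1800*236 = (30*√2)*236 = 7080*√2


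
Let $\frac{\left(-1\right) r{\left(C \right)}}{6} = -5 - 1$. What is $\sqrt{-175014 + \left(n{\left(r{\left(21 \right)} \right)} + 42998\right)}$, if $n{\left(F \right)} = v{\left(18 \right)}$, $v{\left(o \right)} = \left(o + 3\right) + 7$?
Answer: $2 i \sqrt{32997} \approx 363.3 i$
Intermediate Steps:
$r{\left(C \right)} = 36$ ($r{\left(C \right)} = - 6 \left(-5 - 1\right) = \left(-6\right) \left(-6\right) = 36$)
$v{\left(o \right)} = 10 + o$ ($v{\left(o \right)} = \left(3 + o\right) + 7 = 10 + o$)
$n{\left(F \right)} = 28$ ($n{\left(F \right)} = 10 + 18 = 28$)
$\sqrt{-175014 + \left(n{\left(r{\left(21 \right)} \right)} + 42998\right)} = \sqrt{-175014 + \left(28 + 42998\right)} = \sqrt{-175014 + 43026} = \sqrt{-131988} = 2 i \sqrt{32997}$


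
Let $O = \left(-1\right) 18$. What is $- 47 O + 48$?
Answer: $894$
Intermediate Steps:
$O = -18$
$- 47 O + 48 = \left(-47\right) \left(-18\right) + 48 = 846 + 48 = 894$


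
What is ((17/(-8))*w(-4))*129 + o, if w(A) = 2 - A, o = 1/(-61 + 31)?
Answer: -98687/60 ≈ -1644.8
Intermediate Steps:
o = -1/30 (o = 1/(-30) = -1/30 ≈ -0.033333)
((17/(-8))*w(-4))*129 + o = ((17/(-8))*(2 - 1*(-4)))*129 - 1/30 = ((17*(-⅛))*(2 + 4))*129 - 1/30 = -17/8*6*129 - 1/30 = -51/4*129 - 1/30 = -6579/4 - 1/30 = -98687/60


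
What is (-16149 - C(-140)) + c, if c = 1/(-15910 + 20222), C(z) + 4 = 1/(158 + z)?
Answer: -626557307/38808 ≈ -16145.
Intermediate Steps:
C(z) = -4 + 1/(158 + z)
c = 1/4312 ≈ 0.00023191
(-16149 - C(-140)) + c = (-16149 - (-631 - 4*(-140))/(158 - 140)) + 1/4312 = (-16149 - (-631 + 560)/18) + 1/4312 = (-16149 - (-71)/18) + 1/4312 = (-16149 - 1*(-71/18)) + 1/4312 = (-16149 + 71/18) + 1/4312 = -290611/18 + 1/4312 = -626557307/38808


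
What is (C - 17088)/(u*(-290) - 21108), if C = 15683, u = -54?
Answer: 1405/5448 ≈ 0.25789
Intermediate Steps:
(C - 17088)/(u*(-290) - 21108) = (15683 - 17088)/(-54*(-290) - 21108) = -1405/(15660 - 21108) = -1405/(-5448) = -1405*(-1/5448) = 1405/5448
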